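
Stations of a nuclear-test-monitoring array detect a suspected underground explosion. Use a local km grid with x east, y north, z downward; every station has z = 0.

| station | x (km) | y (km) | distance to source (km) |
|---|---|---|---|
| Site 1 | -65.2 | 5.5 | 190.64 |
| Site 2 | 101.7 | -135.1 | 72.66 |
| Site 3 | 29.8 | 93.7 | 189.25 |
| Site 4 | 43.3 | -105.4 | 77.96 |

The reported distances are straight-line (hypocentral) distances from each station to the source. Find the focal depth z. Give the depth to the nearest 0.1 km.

Each station gives a sphere (x−x_i)² + (y−y_i)² + z² = d_i² (stations at z=0).
Subtracting the Site 1 sphere from Site 2 and Site 3: z² cancels, leaving linear equations in x and y:
333.8 x − 281.2 y = 55377.74
190.0 x + 176.4 y = 5914.49
Solving: x ≈ 101.788, y ≈ -76.106 km (keep extra digits for the depth step; rounded: 101.8, -76.1).
Then from the Site 1 sphere: z² = 190.64² − (x + 65.2)² − (y − 5.5)² with x = 101.788, y = -76.106, so z ≈ 42.416 ≈ 42.4 km.
Check against Site 4 (with the unrounded solution): distance 77.96 ≈ 77.96 km. ✓

z ≈ 42.4 km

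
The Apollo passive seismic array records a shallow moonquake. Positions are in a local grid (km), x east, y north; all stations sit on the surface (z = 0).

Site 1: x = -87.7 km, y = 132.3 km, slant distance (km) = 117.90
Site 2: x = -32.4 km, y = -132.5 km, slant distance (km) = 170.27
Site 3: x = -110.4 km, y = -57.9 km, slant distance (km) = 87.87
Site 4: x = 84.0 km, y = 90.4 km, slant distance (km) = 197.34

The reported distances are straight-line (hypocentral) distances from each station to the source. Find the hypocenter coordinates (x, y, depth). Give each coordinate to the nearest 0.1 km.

(-96.9, 20.7, 36.9)

Each station gives a sphere (x−x_i)² + (y−y_i)² + z² = d_i² (stations at z=0).
Subtracting the Site 1 sphere from Site 2 and Site 3: z² cancels, leaving linear equations in x and y:
110.6 x − 529.6 y = -21680.03
-45.4 x − 380.4 y = -3474.74
Solving: x ≈ -96.903, y ≈ 20.700 km (keep extra digits for the depth step; rounded: -96.9, 20.7).
Then from the Site 1 sphere: z² = 117.90² − (x + 87.7)² − (y − 132.3)² with x = -96.903, y = 20.700, so z ≈ 36.894 ≈ 36.9 km.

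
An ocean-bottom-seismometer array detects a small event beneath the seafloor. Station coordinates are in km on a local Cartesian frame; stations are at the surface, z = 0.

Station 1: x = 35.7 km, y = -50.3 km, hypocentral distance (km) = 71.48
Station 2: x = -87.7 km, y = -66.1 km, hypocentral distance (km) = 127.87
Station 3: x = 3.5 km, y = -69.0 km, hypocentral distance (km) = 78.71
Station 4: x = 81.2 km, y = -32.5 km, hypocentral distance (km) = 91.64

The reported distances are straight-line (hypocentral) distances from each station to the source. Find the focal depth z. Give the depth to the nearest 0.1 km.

Each station gives a sphere (x−x_i)² + (y−y_i)² + z² = d_i² (stations at z=0).
Subtracting the Station 1 sphere from Station 2 and Station 3: z² cancels, leaving linear equations in x and y:
-246.8 x − 31.6 y = -2985.43
-64.4 x − 37.4 y = -117.20
Solving: x ≈ 15.003, y ≈ -22.700 km (keep extra digits for the depth step; rounded: 15.0, -22.7).
Then from the Station 1 sphere: z² = 71.48² − (x − 35.7)² − (y + 50.3)² with x = 15.003, y = -22.700, so z ≈ 62.604 ≈ 62.6 km.

62.6 km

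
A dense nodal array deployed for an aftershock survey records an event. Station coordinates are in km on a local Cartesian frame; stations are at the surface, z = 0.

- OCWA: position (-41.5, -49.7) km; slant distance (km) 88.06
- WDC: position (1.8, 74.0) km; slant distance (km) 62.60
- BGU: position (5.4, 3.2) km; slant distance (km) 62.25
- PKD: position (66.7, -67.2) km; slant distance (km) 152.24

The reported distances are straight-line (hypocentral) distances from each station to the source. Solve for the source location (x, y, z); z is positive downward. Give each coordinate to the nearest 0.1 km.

Each station gives a sphere (x−x_i)² + (y−y_i)² + z² = d_i² (stations at z=0).
Subtracting the OCWA sphere from WDC and BGU: z² cancels, leaving linear equations in x and y:
86.6 x + 247.4 y = 5122.70
93.8 x + 105.8 y = -273.44
Solving: x ≈ -43.409, y ≈ 35.901 km (keep extra digits for the depth step; rounded: -43.4, 35.9).
Then from the OCWA sphere: z² = 88.06² − (x + 41.5)² − (y + 49.7)² with x = -43.409, y = 35.901, so z ≈ 20.576 ≈ 20.6 km.
Check against PKD (with the unrounded solution): distance 152.24 ≈ 152.24 km. ✓

(-43.4, 35.9, 20.6)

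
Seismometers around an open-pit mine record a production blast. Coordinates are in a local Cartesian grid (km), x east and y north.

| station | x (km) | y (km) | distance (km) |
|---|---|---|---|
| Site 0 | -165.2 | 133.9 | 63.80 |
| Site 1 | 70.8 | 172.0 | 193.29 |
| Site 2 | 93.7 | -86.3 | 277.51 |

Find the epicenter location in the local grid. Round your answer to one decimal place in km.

Circle about each station: (x + 165.2)² + (y − 133.9)² = 63.80²; (x − 70.8)² + (y − 172.0)² = 193.29²; (x − 93.7)² + (y + 86.3)² = 277.51².
Subtracting the Site 0 equation from the Site 1 and Site 2 equations removes the quadratic terms:
472.0 x + 76.2 y = -43914.19
517.8 x − 440.4 y = -101934.23
Solving the 2×2 system: x ≈ -109.6, y ≈ 102.6 km.

(-109.6, 102.6)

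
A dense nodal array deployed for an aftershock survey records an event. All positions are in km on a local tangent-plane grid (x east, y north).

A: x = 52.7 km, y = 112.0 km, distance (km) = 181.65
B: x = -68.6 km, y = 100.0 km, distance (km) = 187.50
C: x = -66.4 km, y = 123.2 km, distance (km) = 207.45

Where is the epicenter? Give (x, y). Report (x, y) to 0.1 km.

(18.0, -66.3)

Circle about each station: (x − 52.7)² + (y − 112.0)² = 181.65²; (x + 68.6)² + (y − 100.0)² = 187.50²; (x + 66.4)² + (y − 123.2)² = 207.45².
Subtracting the A equation from the B and C equations removes the quadratic terms:
-242.6 x − 24.0 y = -2774.86
-238.2 x + 22.4 y = -5772.87
Solving the 2×2 system: x ≈ 18.0, y ≈ -66.3 km.
Check against A (with the unrounded x, y): √((x − 52.7)²+(y − 112.0)²) = 181.66 ≈ 181.65 km. ✓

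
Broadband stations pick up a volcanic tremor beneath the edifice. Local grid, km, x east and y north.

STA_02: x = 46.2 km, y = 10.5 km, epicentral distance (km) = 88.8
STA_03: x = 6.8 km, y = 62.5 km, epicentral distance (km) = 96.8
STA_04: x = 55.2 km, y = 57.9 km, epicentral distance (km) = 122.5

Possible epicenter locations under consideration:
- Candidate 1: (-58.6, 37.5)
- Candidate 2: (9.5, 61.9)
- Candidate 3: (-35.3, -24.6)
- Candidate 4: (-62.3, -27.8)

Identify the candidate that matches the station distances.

For each candidate, compare |candidate − station| to the reported distance:
Candidate 1: residuals STA_02 19.4, STA_03 26.8, STA_04 6.9 → max 26.8 km
Candidate 2: residuals STA_02 25.6, STA_03 94.0, STA_04 76.6 → max 94.0 km
Candidate 3: residuals STA_02 0.1, STA_03 0.1, STA_04 0.0 → max 0.1 km
Candidate 4: residuals STA_02 26.3, STA_03 16.9, STA_04 22.9 → max 26.3 km
Only Candidate 3 has all residuals ≈ 0.

Candidate 3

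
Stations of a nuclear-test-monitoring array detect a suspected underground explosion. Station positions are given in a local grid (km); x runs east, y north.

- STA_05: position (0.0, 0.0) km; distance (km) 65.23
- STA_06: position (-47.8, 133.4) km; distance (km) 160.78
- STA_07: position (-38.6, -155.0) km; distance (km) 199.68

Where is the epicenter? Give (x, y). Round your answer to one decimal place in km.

Circle about each station: x² + y² = 65.23²; (x + 47.8)² + (y − 133.4)² = 160.78²; (x + 38.6)² + (y + 155.0)² = 199.68².
Subtracting pairs of circle equations eliminates x²+y² and gives linear equations (the radical axes):
-95.6 x + 266.8 y = -1514.86
-77.2 x − 310.0 y = -10102.19
Solving the 2×2 system: x ≈ 63.0, y ≈ 16.9 km.
Check against STA_05 (with the unrounded x, y): √(x²+y²) = 65.23 ≈ 65.23 km. ✓

x ≈ 63.0 km, y ≈ 16.9 km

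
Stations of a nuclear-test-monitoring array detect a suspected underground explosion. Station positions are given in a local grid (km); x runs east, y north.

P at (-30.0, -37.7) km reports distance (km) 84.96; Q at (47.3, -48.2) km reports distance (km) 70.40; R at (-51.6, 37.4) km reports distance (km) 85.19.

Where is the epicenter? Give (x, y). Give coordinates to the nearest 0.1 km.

Circle about each station: (x + 30.0)² + (y + 37.7)² = 84.96²; (x − 47.3)² + (y + 48.2)² = 70.40²; (x + 51.6)² + (y − 37.4)² = 85.19².
Subtracting pairs of circle equations eliminates x²+y² and gives linear equations (the radical axes):
154.6 x − 21.0 y = 4501.28
-43.2 x + 150.2 y = 1700.90
Solving the 2×2 system: x ≈ 31.9, y ≈ 20.5 km.

x ≈ 31.9 km, y ≈ 20.5 km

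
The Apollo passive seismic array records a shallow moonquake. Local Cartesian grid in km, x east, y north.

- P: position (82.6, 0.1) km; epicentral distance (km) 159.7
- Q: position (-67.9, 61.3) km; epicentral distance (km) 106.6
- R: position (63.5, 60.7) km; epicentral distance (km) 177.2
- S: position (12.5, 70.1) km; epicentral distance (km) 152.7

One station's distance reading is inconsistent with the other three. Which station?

Q

Solve using three stations at a time. Using P, R, S (subtract circle equations pairwise → linear system) gives (x, y) ≈ (-64.7, -61.6).
Distances from that point to each station vs reported:
  P: calculated 159.7 vs reported 159.7 → residual 0.0 km
  Q: calculated 123.0 vs reported 106.6 → residual 16.4 km
  R: calculated 177.2 vs reported 177.2 → residual 0.0 km
  S: calculated 152.7 vs reported 152.7 → residual 0.0 km
P, R, S are mutually consistent (residuals ≈ 0); Q is off by 16.4 km.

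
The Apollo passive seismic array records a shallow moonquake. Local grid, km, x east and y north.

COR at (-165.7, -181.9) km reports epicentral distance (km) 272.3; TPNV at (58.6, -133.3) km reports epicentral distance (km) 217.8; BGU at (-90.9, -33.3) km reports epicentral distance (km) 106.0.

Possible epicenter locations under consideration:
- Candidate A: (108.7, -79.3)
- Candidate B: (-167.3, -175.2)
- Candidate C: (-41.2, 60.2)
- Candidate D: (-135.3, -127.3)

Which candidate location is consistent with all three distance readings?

For each candidate, compare |candidate − station| to the reported distance:
Candidate A: residuals COR 20.7, TPNV 144.1, BGU 98.8 → max 144.1 km
Candidate B: residuals COR 265.4, TPNV 12.0, BGU 55.2 → max 265.4 km
Candidate C: residuals COR 0.1, TPNV 0.1, BGU 0.1 → max 0.1 km
Candidate D: residuals COR 209.8, TPNV 23.8, BGU 2.0 → max 209.8 km
Only Candidate C has all residuals ≈ 0.

Candidate C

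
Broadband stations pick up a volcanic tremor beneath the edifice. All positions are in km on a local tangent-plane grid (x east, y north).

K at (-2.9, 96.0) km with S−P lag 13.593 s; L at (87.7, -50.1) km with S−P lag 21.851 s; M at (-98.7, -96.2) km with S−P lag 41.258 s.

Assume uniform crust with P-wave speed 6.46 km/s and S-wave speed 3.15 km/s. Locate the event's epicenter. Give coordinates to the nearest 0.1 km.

Distance from S−P lag: d = Δt · v_P v_S / (v_P − v_S) = Δt · (6.46·3.15)/(6.46−3.15) ≈ 6.1477·Δt.
So d_K = 83.57, d_L = 134.33, d_M = 253.64 km.
Circle about each station: (x + 2.9)² + (y − 96.0)² = 83.57²; (x − 87.7)² + (y + 50.1)² = 134.33²; (x + 98.7)² + (y + 96.2)² = 253.64².
Subtracting the K equation from the L and M equations removes the quadratic terms:
181.2 x − 292.2 y = -10083.71
-191.6 x − 384.4 y = -47577.58
Solving the 2×2 system: x ≈ 79.8, y ≈ 84.0 km.

79.8 km east, 84.0 km north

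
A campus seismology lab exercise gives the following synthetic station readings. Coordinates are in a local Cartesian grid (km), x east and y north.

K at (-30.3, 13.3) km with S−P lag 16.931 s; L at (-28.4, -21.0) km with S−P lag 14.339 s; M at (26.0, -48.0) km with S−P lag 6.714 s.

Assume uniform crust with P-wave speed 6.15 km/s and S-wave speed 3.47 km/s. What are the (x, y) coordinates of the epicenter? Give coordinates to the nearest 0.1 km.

(73.2, -73.1)

Distance from S−P lag: d = Δt · v_P v_S / (v_P − v_S) = Δt · (6.15·3.47)/(6.15−3.47) ≈ 7.9629·Δt.
So d_K = 134.82, d_L = 114.18, d_M = 53.46 km.
Circle about each station: (x + 30.3)² + (y − 13.3)² = 134.82²; (x + 28.4)² + (y + 21.0)² = 114.18²; (x − 26.0)² + (y + 48.0)² = 53.46².
Subtracting the K equation from the L and M equations removes the quadratic terms:
3.8 x − 68.6 y = 5291.94
112.6 x − 122.6 y = 17203.48
Solving the 2×2 system: x ≈ 73.2, y ≈ -73.1 km.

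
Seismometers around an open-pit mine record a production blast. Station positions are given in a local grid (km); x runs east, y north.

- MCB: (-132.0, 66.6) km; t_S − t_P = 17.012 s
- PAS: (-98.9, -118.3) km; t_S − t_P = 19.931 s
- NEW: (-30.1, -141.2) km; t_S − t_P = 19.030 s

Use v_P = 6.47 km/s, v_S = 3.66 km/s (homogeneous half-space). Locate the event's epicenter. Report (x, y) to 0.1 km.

Distance from S−P lag: d = Δt · v_P v_S / (v_P − v_S) = Δt · (6.47·3.66)/(6.47−3.66) ≈ 8.4271·Δt.
So d_MCB = 143.36, d_PAS = 167.96, d_NEW = 160.37 km.
Circle about each station: (x + 132.0)² + (y − 66.6)² = 143.36²; (x + 98.9)² + (y + 118.3)² = 167.96²; (x + 30.1)² + (y + 141.2)² = 160.37².
Subtracting the MCB equation from the PAS and NEW equations removes the quadratic terms:
66.2 x − 369.8 y = -5741.93
203.8 x − 415.6 y = -6182.56
Solving the 2×2 system: x ≈ 2.1, y ≈ 15.9 km.
Check against MCB (with the unrounded x, y): √((x + 132.0)²+(y − 66.6)²) = 143.35 ≈ 143.36 km. ✓

2.1 km east, 15.9 km north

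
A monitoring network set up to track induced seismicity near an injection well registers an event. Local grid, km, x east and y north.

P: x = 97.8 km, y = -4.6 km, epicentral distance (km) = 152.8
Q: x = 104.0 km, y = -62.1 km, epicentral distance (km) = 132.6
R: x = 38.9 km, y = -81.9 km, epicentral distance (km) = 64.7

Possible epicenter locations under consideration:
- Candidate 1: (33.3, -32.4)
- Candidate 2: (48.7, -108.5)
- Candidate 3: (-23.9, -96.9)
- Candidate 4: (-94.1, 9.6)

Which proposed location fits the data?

For each candidate, compare |candidate − station| to the reported distance:
Candidate 1: residuals P 82.6, Q 55.9, R 14.9 → max 82.6 km
Candidate 2: residuals P 37.9, Q 60.4, R 36.4 → max 60.4 km
Candidate 3: residuals P 0.1, Q 0.1, R 0.1 → max 0.1 km
Candidate 4: residuals P 39.6, Q 78.1, R 96.7 → max 96.7 km
Only Candidate 3 has all residuals ≈ 0.

Candidate 3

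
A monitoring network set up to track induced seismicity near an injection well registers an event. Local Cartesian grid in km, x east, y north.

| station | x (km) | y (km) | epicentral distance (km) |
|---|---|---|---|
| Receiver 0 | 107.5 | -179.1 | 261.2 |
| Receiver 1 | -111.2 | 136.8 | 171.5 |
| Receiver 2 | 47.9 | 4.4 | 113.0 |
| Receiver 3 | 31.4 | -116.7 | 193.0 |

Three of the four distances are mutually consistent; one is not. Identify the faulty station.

Solve using three stations at a time. Using Receiver 0, Receiver 1, Receiver 3 (subtract circle equations pairwise → linear system) gives (x, y) ≈ (49.2, 75.6).
Distances from that point to each station vs reported:
  Receiver 0: calculated 261.3 vs reported 261.2 → residual 0.1 km
  Receiver 1: calculated 171.7 vs reported 171.5 → residual 0.2 km
  Receiver 2: calculated 71.3 vs reported 113.0 → residual 41.7 km
  Receiver 3: calculated 193.2 vs reported 193.0 → residual 0.2 km
Receiver 0, Receiver 1, Receiver 3 are mutually consistent (residuals ≈ 0); Receiver 2 is off by 41.7 km.

Receiver 2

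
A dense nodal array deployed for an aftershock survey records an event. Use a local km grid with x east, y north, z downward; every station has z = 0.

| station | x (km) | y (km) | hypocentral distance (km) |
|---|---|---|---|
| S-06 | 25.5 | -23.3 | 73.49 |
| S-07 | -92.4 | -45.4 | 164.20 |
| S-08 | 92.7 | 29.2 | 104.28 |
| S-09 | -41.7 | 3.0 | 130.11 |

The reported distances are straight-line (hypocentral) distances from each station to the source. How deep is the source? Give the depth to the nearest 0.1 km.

depth ≈ 57.4 km

Each station gives a sphere (x−x_i)² + (y−y_i)² + z² = d_i² (stations at z=0).
Subtracting the S-06 sphere from S-07 and S-08: z² cancels, leaving linear equations in x and y:
-235.8 x − 44.2 y = -12155.08
134.4 x + 105.0 y = 2779.25
Solving: x ≈ 61.293, y ≈ -51.986 km (keep extra digits for the depth step; rounded: 61.3, -52.0).
Then from the S-06 sphere: z² = 73.49² − (x − 25.5)² − (y + 23.3)² with x = 61.293, y = -51.986, so z ≈ 57.417 ≈ 57.4 km.
Check against S-09 (with the unrounded solution): distance 130.11 ≈ 130.11 km. ✓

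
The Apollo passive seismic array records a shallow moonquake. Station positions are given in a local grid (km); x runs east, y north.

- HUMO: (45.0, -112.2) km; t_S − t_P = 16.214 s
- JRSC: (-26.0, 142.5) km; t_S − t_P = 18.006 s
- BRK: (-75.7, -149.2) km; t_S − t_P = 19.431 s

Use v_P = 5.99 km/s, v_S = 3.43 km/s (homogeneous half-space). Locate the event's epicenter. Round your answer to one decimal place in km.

-24.2 km east, -2.0 km north

Distance from S−P lag: d = Δt · v_P v_S / (v_P − v_S) = Δt · (5.99·3.43)/(5.99−3.43) ≈ 8.0257·Δt.
So d_HUMO = 130.13, d_JRSC = 144.51, d_BRK = 155.95 km.
Circle about each station: (x − 45.0)² + (y + 112.2)² = 130.13²; (x + 26.0)² + (y − 142.5)² = 144.51²; (x + 75.7)² + (y + 149.2)² = 155.95².
Subtracting the HUMO equation from the JRSC and BRK equations removes the quadratic terms:
-142.0 x + 509.4 y = 2419.09
-241.4 x − 74.0 y = 5990.70
Solving the 2×2 system: x ≈ -24.2, y ≈ -2.0 km.
Check against HUMO (with the unrounded x, y): √((x − 45.0)²+(y + 112.2)²) = 130.13 ≈ 130.13 km. ✓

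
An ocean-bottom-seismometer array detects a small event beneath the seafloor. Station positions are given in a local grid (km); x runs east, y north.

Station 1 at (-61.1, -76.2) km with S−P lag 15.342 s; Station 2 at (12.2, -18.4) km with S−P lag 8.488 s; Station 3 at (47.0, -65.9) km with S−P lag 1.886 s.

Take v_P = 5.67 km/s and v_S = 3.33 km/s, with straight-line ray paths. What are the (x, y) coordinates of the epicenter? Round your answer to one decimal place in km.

Distance from S−P lag: d = Δt · v_P v_S / (v_P − v_S) = Δt · (5.67·3.33)/(5.67−3.33) ≈ 8.0688·Δt.
So d_Station 1 = 123.79, d_Station 2 = 68.49, d_Station 3 = 15.22 km.
Circle about each station: (x + 61.1)² + (y + 76.2)² = 123.79²; (x − 12.2)² + (y + 18.4)² = 68.49²; (x − 47.0)² + (y + 65.9)² = 15.22².
Subtracting the Station 1 equation from the Station 2 and Station 3 equations removes the quadratic terms:
146.6 x + 115.6 y = 1580.83
216.2 x + 20.6 y = 12104.48
Solving the 2×2 system: x ≈ 62.2, y ≈ -65.2 km.

(62.2, -65.2)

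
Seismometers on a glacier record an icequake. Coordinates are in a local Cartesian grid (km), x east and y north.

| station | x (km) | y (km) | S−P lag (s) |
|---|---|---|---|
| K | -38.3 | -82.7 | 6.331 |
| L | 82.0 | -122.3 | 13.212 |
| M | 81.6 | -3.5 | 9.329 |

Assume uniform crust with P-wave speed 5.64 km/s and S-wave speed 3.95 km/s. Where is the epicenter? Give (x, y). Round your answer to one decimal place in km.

Distance from S−P lag: d = Δt · v_P v_S / (v_P − v_S) = Δt · (5.64·3.95)/(5.64−3.95) ≈ 13.1822·Δt.
So d_K = 83.46, d_L = 174.16, d_M = 122.98 km.
Circle about each station: (x + 38.3)² + (y + 82.7)² = 83.46²; (x − 82.0)² + (y + 122.3)² = 174.16²; (x − 81.6)² + (y + 3.5)² = 122.98².
Subtracting the K equation from the L and M equations removes the quadratic terms:
240.6 x − 79.2 y = -9991.02
239.8 x + 158.4 y = -9793.88
Solving the 2×2 system: x ≈ -41.3, y ≈ 0.7 km.

(-41.3, 0.7)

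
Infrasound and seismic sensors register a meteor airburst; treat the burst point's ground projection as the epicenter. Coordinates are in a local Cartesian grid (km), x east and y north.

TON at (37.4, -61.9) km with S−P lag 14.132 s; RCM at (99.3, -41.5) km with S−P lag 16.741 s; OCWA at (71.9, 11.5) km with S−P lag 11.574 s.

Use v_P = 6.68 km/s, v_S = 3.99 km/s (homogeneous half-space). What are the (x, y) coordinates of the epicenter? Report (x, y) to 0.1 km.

-32.2 km east, 59.6 km north

Distance from S−P lag: d = Δt · v_P v_S / (v_P − v_S) = Δt · (6.68·3.99)/(6.68−3.99) ≈ 9.9083·Δt.
So d_TON = 140.02, d_RCM = 165.87, d_OCWA = 114.68 km.
Circle about each station: (x − 37.4)² + (y + 61.9)² = 140.02²; (x − 99.3)² + (y + 41.5)² = 165.87²; (x − 71.9)² + (y − 11.5)² = 114.68².
Subtracting pairs of circle equations eliminates x²+y² and gives linear equations (the radical axes):
123.8 x + 40.8 y = -1554.89
69.0 x + 146.8 y = 6525.59
Solving the 2×2 system: x ≈ -32.2, y ≈ 59.6 km.
Check against TON (with the unrounded x, y): √((x − 37.4)²+(y + 61.9)²) = 140.01 ≈ 140.02 km. ✓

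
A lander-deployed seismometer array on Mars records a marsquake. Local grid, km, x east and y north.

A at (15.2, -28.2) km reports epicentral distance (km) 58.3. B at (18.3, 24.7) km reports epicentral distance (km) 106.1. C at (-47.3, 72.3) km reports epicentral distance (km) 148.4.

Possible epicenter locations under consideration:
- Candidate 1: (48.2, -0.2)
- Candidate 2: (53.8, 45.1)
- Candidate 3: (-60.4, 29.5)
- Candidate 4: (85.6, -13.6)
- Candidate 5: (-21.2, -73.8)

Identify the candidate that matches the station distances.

For each candidate, compare |candidate − station| to the reported distance:
Candidate 1: residuals A 15.0, B 67.2, C 28.5 → max 67.2 km
Candidate 2: residuals A 24.5, B 65.2, C 43.7 → max 65.2 km
Candidate 3: residuals A 36.8, B 27.3, C 103.6 → max 103.6 km
Candidate 4: residuals A 13.6, B 28.7, C 9.8 → max 28.7 km
Candidate 5: residuals A 0.0, B 0.0, C 0.0 → max 0.0 km
Only Candidate 5 has all residuals ≈ 0.

Candidate 5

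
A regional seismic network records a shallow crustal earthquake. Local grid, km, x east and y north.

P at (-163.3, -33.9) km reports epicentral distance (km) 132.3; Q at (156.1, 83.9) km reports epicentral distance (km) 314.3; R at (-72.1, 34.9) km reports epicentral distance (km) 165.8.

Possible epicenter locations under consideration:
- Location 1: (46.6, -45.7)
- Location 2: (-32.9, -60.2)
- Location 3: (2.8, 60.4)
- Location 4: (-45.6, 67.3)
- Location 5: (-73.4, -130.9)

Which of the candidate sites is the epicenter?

For each candidate, compare |candidate − station| to the reported distance:
Location 1: residuals P 77.9, Q 144.6, R 22.3 → max 144.6 km
Location 2: residuals P 0.7, Q 76.6, R 62.9 → max 76.6 km
Location 3: residuals P 58.7, Q 159.2, R 86.7 → max 159.2 km
Location 4: residuals P 22.9, Q 111.9, R 123.9 → max 123.9 km
Location 5: residuals P 0.0, Q 0.0, R 0.0 → max 0.0 km
Only Location 5 has all residuals ≈ 0.

Location 5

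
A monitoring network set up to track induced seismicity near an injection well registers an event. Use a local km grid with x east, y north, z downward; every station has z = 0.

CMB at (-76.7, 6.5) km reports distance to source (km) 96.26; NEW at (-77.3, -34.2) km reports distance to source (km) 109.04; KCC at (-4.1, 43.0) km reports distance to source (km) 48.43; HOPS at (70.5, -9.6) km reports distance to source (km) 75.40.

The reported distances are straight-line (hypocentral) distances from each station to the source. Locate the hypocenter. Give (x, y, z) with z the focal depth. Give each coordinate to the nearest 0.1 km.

Each station gives a sphere (x−x_i)² + (y−y_i)² + z² = d_i² (stations at z=0).
Subtracting the CMB sphere from NEW and KCC: z² cancels, leaving linear equations in x and y:
-1.2 x − 81.4 y = -1403.94
145.2 x + 73.0 y = 2861.19
Solving: x ≈ 11.116, y ≈ 17.084 km (keep extra digits for the depth step; rounded: 11.1, 17.1).
Then from the CMB sphere: z² = 96.26² − (x + 76.7)² − (y − 6.5)² with x = 11.116, y = 17.084, so z ≈ 37.978 ≈ 38.0 km.

(11.1, 17.1, 38.0)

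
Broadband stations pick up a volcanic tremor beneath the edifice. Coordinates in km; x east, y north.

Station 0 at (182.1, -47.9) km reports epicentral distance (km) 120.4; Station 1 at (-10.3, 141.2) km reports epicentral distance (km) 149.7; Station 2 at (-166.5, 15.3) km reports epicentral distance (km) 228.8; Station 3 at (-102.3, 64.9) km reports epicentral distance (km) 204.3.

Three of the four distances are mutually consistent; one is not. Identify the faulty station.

Solve using three stations at a time. Using Station 0, Station 1, Station 3 (subtract circle equations pairwise → linear system) gives (x, y) ≈ (100.5, 40.6).
Distances from that point to each station vs reported:
  Station 0: calculated 120.4 vs reported 120.4 → residual 0.0 km
  Station 1: calculated 149.7 vs reported 149.7 → residual 0.0 km
  Station 2: calculated 268.2 vs reported 228.8 → residual 39.4 km
  Station 3: calculated 204.3 vs reported 204.3 → residual 0.0 km
Station 0, Station 1, Station 3 are mutually consistent (residuals ≈ 0); Station 2 is off by 39.4 km.

Station 2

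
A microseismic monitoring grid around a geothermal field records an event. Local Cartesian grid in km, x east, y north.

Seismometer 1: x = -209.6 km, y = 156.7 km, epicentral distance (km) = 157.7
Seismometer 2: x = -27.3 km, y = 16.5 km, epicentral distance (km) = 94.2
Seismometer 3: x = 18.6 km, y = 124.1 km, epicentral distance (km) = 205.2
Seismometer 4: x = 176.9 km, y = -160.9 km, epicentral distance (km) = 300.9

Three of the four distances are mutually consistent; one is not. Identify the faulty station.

Solve using three stations at a time. Using Seismometer 2, Seismometer 3, Seismometer 4 (subtract circle equations pairwise → linear system) gives (x, y) ≈ (-100.1, -43.3).
Distances from that point to each station vs reported:
  Seismometer 1: calculated 228.0 vs reported 157.7 → residual 70.3 km
  Seismometer 2: calculated 94.2 vs reported 94.2 → residual 0.0 km
  Seismometer 3: calculated 205.2 vs reported 205.2 → residual 0.0 km
  Seismometer 4: calculated 300.9 vs reported 300.9 → residual 0.0 km
Seismometer 2, Seismometer 3, Seismometer 4 are mutually consistent (residuals ≈ 0); Seismometer 1 is off by 70.3 km.

Seismometer 1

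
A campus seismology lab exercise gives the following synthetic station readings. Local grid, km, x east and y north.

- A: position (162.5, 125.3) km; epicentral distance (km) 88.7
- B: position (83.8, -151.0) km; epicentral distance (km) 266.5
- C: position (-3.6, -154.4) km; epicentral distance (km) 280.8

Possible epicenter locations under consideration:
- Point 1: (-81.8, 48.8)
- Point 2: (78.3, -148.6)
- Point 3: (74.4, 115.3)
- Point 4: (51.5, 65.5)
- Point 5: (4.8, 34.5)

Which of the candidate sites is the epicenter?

For each candidate, compare |candidate − station| to the reported distance:
Point 1: residuals A 167.3, B 7.0, C 63.1 → max 167.3 km
Point 2: residuals A 197.8, B 260.5, C 198.7 → max 260.5 km
Point 3: residuals A 0.0, B 0.0, C 0.0 → max 0.0 km
Point 4: residuals A 37.4, B 47.6, C 54.1 → max 54.1 km
Point 5: residuals A 93.3, B 64.9, C 91.7 → max 93.3 km
Only Point 3 has all residuals ≈ 0.

Point 3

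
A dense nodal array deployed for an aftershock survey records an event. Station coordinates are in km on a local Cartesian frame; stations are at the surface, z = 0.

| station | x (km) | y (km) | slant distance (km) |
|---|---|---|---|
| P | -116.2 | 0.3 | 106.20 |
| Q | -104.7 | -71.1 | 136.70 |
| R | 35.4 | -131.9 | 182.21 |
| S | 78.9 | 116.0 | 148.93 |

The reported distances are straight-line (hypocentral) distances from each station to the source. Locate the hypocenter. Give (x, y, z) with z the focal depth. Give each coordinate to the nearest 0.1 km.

x ≈ -29.6 km, y ≈ 29.5 km, depth ≈ 54.1 km

Each station gives a sphere (x−x_i)² + (y−y_i)² + z² = d_i² (stations at z=0).
Subtracting the P sphere from Q and R: z² cancels, leaving linear equations in x and y:
23.0 x − 142.8 y = -4893.68
303.2 x − 264.4 y = -16773.80
Solving: x ≈ -29.595, y ≈ 29.503 km (keep extra digits for the depth step; rounded: -29.6, 29.5).
Then from the P sphere: z² = 106.20² − (x + 116.2)² − (y − 0.3)² with x = -29.595, y = 29.503, so z ≈ 54.085 ≈ 54.1 km.
Check against S (with the unrounded solution): distance 148.92 ≈ 148.93 km. ✓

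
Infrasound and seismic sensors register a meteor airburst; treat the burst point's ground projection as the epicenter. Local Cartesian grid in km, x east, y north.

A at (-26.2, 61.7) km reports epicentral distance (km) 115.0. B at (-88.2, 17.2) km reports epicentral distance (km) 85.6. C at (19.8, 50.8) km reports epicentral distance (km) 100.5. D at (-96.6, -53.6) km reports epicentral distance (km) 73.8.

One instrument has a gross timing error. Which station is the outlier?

A

Solve using three stations at a time. Using B, C, D (subtract circle equations pairwise → linear system) gives (x, y) ≈ (-24.1, -39.6).
Distances from that point to each station vs reported:
  A: calculated 101.3 vs reported 115.0 → residual 13.7 km
  B: calculated 85.6 vs reported 85.6 → residual 0.0 km
  C: calculated 100.5 vs reported 100.5 → residual 0.0 km
  D: calculated 73.8 vs reported 73.8 → residual 0.0 km
B, C, D are mutually consistent (residuals ≈ 0); A is off by 13.7 km.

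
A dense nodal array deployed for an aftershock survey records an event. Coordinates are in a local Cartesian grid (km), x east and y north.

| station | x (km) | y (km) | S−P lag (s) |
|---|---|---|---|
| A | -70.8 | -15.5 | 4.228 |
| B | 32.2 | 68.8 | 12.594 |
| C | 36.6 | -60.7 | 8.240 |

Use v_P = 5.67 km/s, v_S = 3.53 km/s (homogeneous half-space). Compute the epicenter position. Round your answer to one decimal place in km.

Distance from S−P lag: d = Δt · v_P v_S / (v_P − v_S) = Δt · (5.67·3.53)/(5.67−3.53) ≈ 9.3529·Δt.
So d_A = 39.54, d_B = 117.79, d_C = 77.07 km.
Circle about each station: (x + 70.8)² + (y + 15.5)² = 39.54²; (x − 32.2)² + (y − 68.8)² = 117.79²; (x − 36.6)² + (y + 60.7)² = 77.07².
Subtracting the A equation from the B and C equations removes the quadratic terms:
206.0 x + 168.6 y = -11793.68
214.8 x − 90.4 y = -4605.21
Solving the 2×2 system: x ≈ -33.6, y ≈ -28.9 km.

(-33.6, -28.9)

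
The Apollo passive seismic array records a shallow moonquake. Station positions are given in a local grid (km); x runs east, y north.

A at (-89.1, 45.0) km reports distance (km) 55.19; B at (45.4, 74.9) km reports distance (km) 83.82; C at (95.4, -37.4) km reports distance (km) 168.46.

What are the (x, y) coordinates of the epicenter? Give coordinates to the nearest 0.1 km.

-37.9 km east, 65.6 km north

Circle about each station: (x + 89.1)² + (y − 45.0)² = 55.19²; (x − 45.4)² + (y − 74.9)² = 83.82²; (x − 95.4)² + (y + 37.4)² = 168.46².
Subtracting the A equation from the B and C equations removes the quadratic terms:
269.0 x + 59.8 y = -6272.50
369.0 x − 164.8 y = -24796.73
Solving the 2×2 system: x ≈ -37.9, y ≈ 65.6 km.
Check against A (with the unrounded x, y): √((x + 89.1)²+(y − 45.0)²) = 55.19 ≈ 55.19 km. ✓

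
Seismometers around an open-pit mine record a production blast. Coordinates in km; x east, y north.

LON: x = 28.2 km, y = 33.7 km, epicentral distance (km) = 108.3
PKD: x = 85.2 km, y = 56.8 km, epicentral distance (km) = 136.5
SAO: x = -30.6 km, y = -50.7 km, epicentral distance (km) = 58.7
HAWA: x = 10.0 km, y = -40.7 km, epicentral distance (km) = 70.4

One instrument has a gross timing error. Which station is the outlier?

Solve using three stations at a time. Using PKD, SAO, HAWA (subtract circle equations pairwise → linear system) gives (x, y) ≈ (-41.9, 6.9).
Distances from that point to each station vs reported:
  LON: calculated 75.0 vs reported 108.3 → residual 33.3 km
  PKD: calculated 136.5 vs reported 136.5 → residual 0.0 km
  SAO: calculated 58.7 vs reported 58.7 → residual 0.0 km
  HAWA: calculated 70.4 vs reported 70.4 → residual 0.0 km
PKD, SAO, HAWA are mutually consistent (residuals ≈ 0); LON is off by 33.3 km.

LON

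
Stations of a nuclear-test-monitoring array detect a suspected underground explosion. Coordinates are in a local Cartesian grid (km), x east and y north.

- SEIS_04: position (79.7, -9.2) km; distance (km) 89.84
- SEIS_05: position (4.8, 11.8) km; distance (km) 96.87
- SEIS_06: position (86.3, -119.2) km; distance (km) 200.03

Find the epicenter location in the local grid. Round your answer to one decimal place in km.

73.2 km east, 80.4 km north

Circle about each station: (x − 79.7)² + (y + 9.2)² = 89.84²; (x − 4.8)² + (y − 11.8)² = 96.87²; (x − 86.3)² + (y + 119.2)² = 200.03².
Subtracting pairs of circle equations eliminates x²+y² and gives linear equations (the radical axes):
-149.8 x + 42.0 y = -7587.02
13.2 x − 220.0 y = -16721.18
Solving the 2×2 system: x ≈ 73.2, y ≈ 80.4 km.
Check against SEIS_04 (with the unrounded x, y): √((x − 79.7)²+(y + 9.2)²) = 89.83 ≈ 89.84 km. ✓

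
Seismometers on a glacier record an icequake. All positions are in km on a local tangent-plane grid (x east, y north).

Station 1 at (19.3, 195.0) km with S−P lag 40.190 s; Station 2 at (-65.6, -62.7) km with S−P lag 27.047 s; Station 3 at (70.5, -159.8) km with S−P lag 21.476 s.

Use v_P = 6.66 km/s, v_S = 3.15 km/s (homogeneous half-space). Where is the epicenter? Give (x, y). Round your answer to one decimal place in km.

Distance from S−P lag: d = Δt · v_P v_S / (v_P − v_S) = Δt · (6.66·3.15)/(6.66−3.15) ≈ 5.9769·Δt.
So d_Station 1 = 240.21, d_Station 2 = 161.66, d_Station 3 = 128.36 km.
Circle about each station: (x − 19.3)² + (y − 195.0)² = 240.21²; (x + 65.6)² + (y + 62.7)² = 161.66²; (x − 70.5)² + (y + 159.8)² = 128.36².
Subtracting pairs of circle equations eliminates x²+y² and gives linear equations (the radical axes):
-169.8 x − 515.4 y = 1404.05
102.4 x − 709.6 y = 33333.35
Solving the 2×2 system: x ≈ 93.4, y ≈ -33.5 km.
Check against Station 1 (with the unrounded x, y): √((x − 19.3)²+(y − 195.0)²) = 240.21 ≈ 240.21 km. ✓

(93.4, -33.5)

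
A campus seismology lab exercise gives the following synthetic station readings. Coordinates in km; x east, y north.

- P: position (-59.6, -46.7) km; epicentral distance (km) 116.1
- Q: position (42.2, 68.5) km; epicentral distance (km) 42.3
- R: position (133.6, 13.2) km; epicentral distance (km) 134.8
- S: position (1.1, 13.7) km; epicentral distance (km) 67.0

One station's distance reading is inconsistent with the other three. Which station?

Solve using three stations at a time. Using P, Q, R (subtract circle equations pairwise → linear system) gives (x, y) ≈ (4.0, 50.4).
Distances from that point to each station vs reported:
  P: calculated 116.1 vs reported 116.1 → residual 0.0 km
  Q: calculated 42.2 vs reported 42.3 → residual 0.1 km
  R: calculated 134.8 vs reported 134.8 → residual 0.0 km
  S: calculated 36.8 vs reported 67.0 → residual 30.2 km
P, Q, R are mutually consistent (residuals ≈ 0); S is off by 30.2 km.

S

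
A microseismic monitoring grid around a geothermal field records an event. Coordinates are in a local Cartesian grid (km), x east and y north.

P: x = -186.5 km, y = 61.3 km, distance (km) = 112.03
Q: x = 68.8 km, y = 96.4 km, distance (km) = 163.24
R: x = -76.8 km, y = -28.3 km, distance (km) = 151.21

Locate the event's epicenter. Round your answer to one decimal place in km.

-92.4 km east, 122.1 km north

Circle about each station: (x + 186.5)² + (y − 61.3)² = 112.03²; (x − 68.8)² + (y − 96.4)² = 163.24²; (x + 76.8)² + (y + 28.3)² = 151.21².
Subtracting the P equation from the Q and R equations removes the quadratic terms:
510.6 x + 70.2 y = -38610.12
219.4 x − 179.2 y = -42154.55
Solving the 2×2 system: x ≈ -92.4, y ≈ 122.1 km.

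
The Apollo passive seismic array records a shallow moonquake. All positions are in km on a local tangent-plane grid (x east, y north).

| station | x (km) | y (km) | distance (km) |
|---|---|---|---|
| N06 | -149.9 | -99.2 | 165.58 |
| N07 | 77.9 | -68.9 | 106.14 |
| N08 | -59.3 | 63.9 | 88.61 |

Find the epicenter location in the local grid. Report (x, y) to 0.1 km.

x ≈ -10.4 km, y ≈ -10.0 km

Circle about each station: (x + 149.9)² + (y + 99.2)² = 165.58²; (x − 77.9)² + (y + 68.9)² = 106.14²; (x + 59.3)² + (y − 63.9)² = 88.61².
Subtracting pairs of circle equations eliminates x²+y² and gives linear equations (the radical axes):
455.6 x + 60.6 y = -5343.99
181.2 x + 326.2 y = -5145.95
Solving the 2×2 system: x ≈ -10.4, y ≈ -10.0 km.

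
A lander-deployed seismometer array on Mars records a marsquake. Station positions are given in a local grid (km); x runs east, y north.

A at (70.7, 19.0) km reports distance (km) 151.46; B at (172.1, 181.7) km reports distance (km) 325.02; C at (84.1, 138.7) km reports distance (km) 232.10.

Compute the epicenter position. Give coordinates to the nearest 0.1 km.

Circle about each station: (x − 70.7)² + (y − 19.0)² = 151.46²; (x − 172.1)² + (y − 181.7)² = 325.02²; (x − 84.1)² + (y − 138.7)² = 232.10².
Subtracting the A equation from the B and C equations removes the quadratic terms:
202.8 x + 325.4 y = -25424.06
26.8 x + 239.4 y = -9979.27
Solving the 2×2 system: x ≈ -71.3, y ≈ -33.7 km.
Check against A (with the unrounded x, y): √((x − 70.7)²+(y − 19.0)²) = 151.45 ≈ 151.46 km. ✓

(-71.3, -33.7)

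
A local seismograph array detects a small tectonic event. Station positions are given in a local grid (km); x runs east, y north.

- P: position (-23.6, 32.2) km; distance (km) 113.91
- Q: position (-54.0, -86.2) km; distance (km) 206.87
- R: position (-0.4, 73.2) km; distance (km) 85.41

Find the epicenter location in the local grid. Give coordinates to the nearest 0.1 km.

x ≈ 84.8 km, y ≈ 67.2 km

Circle about each station: (x + 23.6)² + (y − 32.2)² = 113.91²; (x + 54.0)² + (y + 86.2)² = 206.87²; (x + 0.4)² + (y − 73.2)² = 85.41².
Subtracting the P equation from the Q and R equations removes the quadratic terms:
-60.8 x − 236.8 y = -21067.07
46.4 x + 82.0 y = 9445.22
Solving the 2×2 system: x ≈ 84.8, y ≈ 67.2 km.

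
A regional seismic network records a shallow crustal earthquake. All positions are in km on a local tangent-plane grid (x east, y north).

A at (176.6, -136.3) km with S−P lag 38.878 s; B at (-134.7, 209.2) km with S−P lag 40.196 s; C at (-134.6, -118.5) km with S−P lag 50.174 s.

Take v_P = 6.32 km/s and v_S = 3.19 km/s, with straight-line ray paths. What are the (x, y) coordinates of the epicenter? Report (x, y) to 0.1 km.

Distance from S−P lag: d = Δt · v_P v_S / (v_P − v_S) = Δt · (6.32·3.19)/(6.32−3.19) ≈ 6.4412·Δt.
So d_A = 250.42, d_B = 258.91, d_C = 323.18 km.
Circle about each station: (x − 176.6)² + (y + 136.3)² = 250.42²; (x + 134.7)² + (y − 209.2)² = 258.91²; (x + 134.6)² + (y + 118.5)² = 323.18².
Subtracting the A equation from the B and C equations removes the quadratic terms:
-622.6 x + 691.0 y = 7819.27
-622.4 x + 35.6 y = -59340.98
Solving the 2×2 system: x ≈ 101.2, y ≈ 102.5 km.
Check against A (with the unrounded x, y): √((x − 176.6)²+(y + 136.3)²) = 250.42 ≈ 250.42 km. ✓

x ≈ 101.2 km, y ≈ 102.5 km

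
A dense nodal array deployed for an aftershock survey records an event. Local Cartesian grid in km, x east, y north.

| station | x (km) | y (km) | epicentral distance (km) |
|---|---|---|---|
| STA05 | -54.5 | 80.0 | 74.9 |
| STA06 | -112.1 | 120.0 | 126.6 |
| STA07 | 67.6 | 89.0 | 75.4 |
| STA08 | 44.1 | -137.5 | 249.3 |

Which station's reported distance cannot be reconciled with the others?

STA07

Solve using three stations at a time. Using STA05, STA06, STA08 (subtract circle equations pairwise → linear system) gives (x, y) ≈ (14.0, 110.0).
Distances from that point to each station vs reported:
  STA05: calculated 74.8 vs reported 74.9 → residual 0.1 km
  STA06: calculated 126.5 vs reported 126.6 → residual 0.1 km
  STA07: calculated 57.5 vs reported 75.4 → residual 17.9 km
  STA08: calculated 249.3 vs reported 249.3 → residual 0.0 km
STA05, STA06, STA08 are mutually consistent (residuals ≈ 0); STA07 is off by 17.9 km.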